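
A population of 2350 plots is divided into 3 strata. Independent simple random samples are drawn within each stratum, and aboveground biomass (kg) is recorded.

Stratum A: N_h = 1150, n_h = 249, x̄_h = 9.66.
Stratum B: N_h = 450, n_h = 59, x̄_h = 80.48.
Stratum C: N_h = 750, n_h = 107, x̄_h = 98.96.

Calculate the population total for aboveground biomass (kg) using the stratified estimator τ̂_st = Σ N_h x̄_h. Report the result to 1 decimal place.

τ̂_st = Σ N_h x̄_h = 1150·9.66 + 450·80.48 + 750·98.96 = 121545.0

τ̂_st ≈ 121545.0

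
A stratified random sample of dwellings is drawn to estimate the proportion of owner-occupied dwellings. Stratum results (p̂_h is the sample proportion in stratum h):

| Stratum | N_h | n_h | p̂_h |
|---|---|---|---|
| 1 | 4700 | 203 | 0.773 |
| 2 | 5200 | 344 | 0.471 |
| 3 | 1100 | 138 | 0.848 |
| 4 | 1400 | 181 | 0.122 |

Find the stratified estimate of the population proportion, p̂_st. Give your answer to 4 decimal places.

N = 12400; stratum weights W_h = N_h/N.
p̂_st = Σ W_h p̂_h = (4700·0.773 + 5200·0.471 + 1100·0.848 + 1400·0.122)/12400 = 0.57951

p̂_st ≈ 0.5795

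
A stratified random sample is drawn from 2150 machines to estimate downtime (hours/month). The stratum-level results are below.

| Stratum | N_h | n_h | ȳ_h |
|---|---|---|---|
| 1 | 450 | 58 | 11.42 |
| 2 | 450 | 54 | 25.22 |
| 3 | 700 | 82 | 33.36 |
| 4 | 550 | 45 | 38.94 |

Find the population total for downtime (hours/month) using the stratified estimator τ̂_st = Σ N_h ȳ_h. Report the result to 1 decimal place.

τ̂_st ≈ 61257.0

τ̂_st = Σ N_h ȳ_h = 450·11.42 + 450·25.22 + 700·33.36 + 550·38.94 = 61257.0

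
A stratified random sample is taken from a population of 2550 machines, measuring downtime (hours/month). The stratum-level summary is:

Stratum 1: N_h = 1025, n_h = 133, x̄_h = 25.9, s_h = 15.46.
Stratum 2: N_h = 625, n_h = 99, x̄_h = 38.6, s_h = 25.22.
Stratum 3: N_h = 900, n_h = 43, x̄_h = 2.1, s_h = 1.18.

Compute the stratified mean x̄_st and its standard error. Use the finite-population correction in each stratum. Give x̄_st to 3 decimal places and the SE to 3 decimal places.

x̄_st = Σ W_h x̄_h = (1025·25.9 + 625·38.6 + 900·2.1)/2550 = 20.61275
V̂(x̄_st) = Σ W_h² (1 − n_h/N_h) s_h²/n_h, with W_h = N_h/N and N = 2550:
  stratum 1: (1025/2550)²·(1 − 133/1025)·15.46²/133 = 0.252683
  stratum 2: (625/2550)²·(1 − 99/625)·25.22²/99 = 0.324818
  stratum 3: (900/2550)²·(1 − 43/900)·1.18²/43 = 0.00384095
V̂(x̄_st) = 0.581342
SE(x̄_st) = √0.581342 = 0.762458

x̄_st ≈ 20.613, SE ≈ 0.762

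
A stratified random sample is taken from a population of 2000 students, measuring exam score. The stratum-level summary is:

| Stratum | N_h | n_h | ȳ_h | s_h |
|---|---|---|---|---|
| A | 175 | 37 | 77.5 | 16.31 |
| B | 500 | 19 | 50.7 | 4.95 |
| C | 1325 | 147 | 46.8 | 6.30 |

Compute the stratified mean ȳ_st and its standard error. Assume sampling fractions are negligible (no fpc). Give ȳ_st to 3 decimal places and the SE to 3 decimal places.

ȳ_st = Σ W_h ȳ_h = (175·77.5 + 500·50.7 + 1325·46.8)/2000 = 50.46125
V̂(ȳ_st) = Σ W_h² s_h²/n_h, with W_h = N_h/N and N = 2000:
  stratum A: (175/2000)²·16.31²/37 = 0.0550456
  stratum B: (500/2000)²·4.95²/19 = 0.0806003
  stratum C: (1325/2000)²·6.30²/147 = 0.118505
V̂(ȳ_st) = 0.254151
SE(ȳ_st) = √0.254151 = 0.504133

ȳ_st ≈ 50.461, SE ≈ 0.504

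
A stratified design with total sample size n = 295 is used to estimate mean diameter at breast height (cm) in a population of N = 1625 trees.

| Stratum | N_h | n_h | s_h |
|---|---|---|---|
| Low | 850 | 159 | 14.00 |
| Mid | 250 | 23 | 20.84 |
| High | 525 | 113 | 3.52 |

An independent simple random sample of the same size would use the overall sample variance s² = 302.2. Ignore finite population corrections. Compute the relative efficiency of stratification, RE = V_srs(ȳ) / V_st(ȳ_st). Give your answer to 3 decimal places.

RE ≈ 1.287

V̂(ȳ_st) = Σ W_h² s_h²/n_h, with W_h = N_h/N and N = 1625:
  stratum Low: (850/1625)²·14.00²/159 = 0.33728
  stratum Mid: (250/1625)²·20.84²/23 = 0.446931
  stratum High: (525/1625)²·3.52²/113 = 0.0114451
V_st = 0.795656
V_srs = s²/n = 302.2/295 = 1.02441
Relative efficiency = V_srs / V_st = 1.02441/0.795656 = 1.2875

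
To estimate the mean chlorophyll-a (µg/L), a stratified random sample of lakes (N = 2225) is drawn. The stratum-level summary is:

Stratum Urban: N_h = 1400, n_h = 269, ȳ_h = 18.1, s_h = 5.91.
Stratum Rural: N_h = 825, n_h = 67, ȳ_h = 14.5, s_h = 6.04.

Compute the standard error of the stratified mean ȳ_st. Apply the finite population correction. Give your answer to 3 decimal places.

V̂(ȳ_st) = Σ W_h² (1 − n_h/N_h) s_h²/n_h, with W_h = N_h/N and N = 2225:
  stratum Urban: (1400/2225)²·(1 − 269/1400)·5.91²/269 = 0.0415292
  stratum Rural: (825/2225)²·(1 − 67/825)·6.04²/67 = 0.06878
V̂(ȳ_st) = 0.110309
SE(ȳ_st) = √0.110309 = 0.332128

SE(ȳ_st) ≈ 0.332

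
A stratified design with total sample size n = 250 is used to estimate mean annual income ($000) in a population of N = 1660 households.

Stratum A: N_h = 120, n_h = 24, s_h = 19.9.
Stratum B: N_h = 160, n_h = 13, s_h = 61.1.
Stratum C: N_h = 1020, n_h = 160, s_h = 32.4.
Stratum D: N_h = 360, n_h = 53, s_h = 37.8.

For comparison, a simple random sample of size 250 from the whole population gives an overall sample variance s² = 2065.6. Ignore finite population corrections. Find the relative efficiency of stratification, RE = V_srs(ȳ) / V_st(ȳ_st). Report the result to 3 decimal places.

V̂(ȳ_st) = Σ W_h² s_h²/n_h, with W_h = N_h/N and N = 1660:
  stratum A: (120/1660)²·19.9²/24 = 0.0862266
  stratum B: (160/1660)²·61.1²/13 = 2.66786
  stratum C: (1020/1660)²·32.4²/160 = 2.47716
  stratum D: (360/1660)²·37.8²/53 = 1.26793
V_st = 6.49918
V_srs = s²/n = 2065.6/250 = 8.2624
Relative efficiency = V_srs / V_st = 8.2624/6.49918 = 1.2713

RE ≈ 1.271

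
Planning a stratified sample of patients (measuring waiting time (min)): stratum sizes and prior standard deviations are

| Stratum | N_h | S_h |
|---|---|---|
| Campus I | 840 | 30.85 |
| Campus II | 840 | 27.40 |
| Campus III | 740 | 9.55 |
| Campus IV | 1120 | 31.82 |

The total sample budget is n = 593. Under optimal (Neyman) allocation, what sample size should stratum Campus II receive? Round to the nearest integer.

149

Neyman allocation: n_h = n · N_h S_h / Σ N_i S_i, with n = 593.
  stratum Campus I: N_h·S_h = 840·30.85 = 25914.00
  stratum Campus II: N_h·S_h = 840·27.40 = 23016.00
  stratum Campus III: N_h·S_h = 740·9.55 = 7067.00
  stratum Campus IV: N_h·S_h = 1120·31.82 = 35638.40
Σ N_h S_h = 91635.40
n for stratum Campus II = 593·23016.00/91635.40 = 148.943 → 149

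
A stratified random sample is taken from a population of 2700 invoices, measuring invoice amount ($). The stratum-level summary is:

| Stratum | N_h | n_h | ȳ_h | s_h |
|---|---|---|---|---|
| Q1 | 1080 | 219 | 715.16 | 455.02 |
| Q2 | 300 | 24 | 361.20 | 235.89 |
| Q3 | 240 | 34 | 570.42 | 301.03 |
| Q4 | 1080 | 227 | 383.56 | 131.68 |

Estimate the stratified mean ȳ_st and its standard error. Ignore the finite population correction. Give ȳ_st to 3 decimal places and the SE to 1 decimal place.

ȳ_st ≈ 530.325, SE ≈ 14.6

ȳ_st = Σ W_h ȳ_h = (1080·715.16 + 300·361.20 + 240·570.42 + 1080·383.56)/2700 = 530.32533
V̂(ȳ_st) = Σ W_h² s_h²/n_h, with W_h = N_h/N and N = 2700:
  stratum Q1: (1080/2700)²·455.02²/219 = 151.264
  stratum Q2: (300/2700)²·235.89²/24 = 28.6235
  stratum Q3: (240/2700)²·301.03²/34 = 21.0589
  stratum Q4: (1080/2700)²·131.68²/227 = 12.2218
V̂(ȳ_st) = 213.169
SE(ȳ_st) = √213.169 = 14.6003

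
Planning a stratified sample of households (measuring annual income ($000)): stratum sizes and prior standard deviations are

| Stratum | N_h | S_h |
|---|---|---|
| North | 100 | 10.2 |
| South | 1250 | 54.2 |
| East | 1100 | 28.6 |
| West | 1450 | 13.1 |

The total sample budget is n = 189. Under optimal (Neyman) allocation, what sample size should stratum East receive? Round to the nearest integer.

50

Neyman allocation: n_h = n · N_h S_h / Σ N_i S_i, with n = 189.
  stratum North: N_h·S_h = 100·10.2 = 1020.00
  stratum South: N_h·S_h = 1250·54.2 = 67750.00
  stratum East: N_h·S_h = 1100·28.6 = 31460.00
  stratum West: N_h·S_h = 1450·13.1 = 18995.00
Σ N_h S_h = 119225.00
n for stratum East = 189·31460.00/119225.00 = 49.872 → 50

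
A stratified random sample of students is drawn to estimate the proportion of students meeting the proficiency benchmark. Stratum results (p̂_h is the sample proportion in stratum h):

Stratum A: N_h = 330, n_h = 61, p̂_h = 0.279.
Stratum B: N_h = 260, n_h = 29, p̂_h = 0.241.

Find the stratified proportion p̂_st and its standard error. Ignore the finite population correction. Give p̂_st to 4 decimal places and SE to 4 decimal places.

p̂_st ≈ 0.2623, SE ≈ 0.0481

N = 590; stratum weights W_h = N_h/N.
p̂_st = Σ W_h p̂_h = (330·0.279 + 260·0.241)/590 = 0.26225
V̂(p̂_st) = Σ W_h² p̂_h(1−p̂_h)/(n_h−1):
  stratum A: (330/590)²·0.279·0.721/60 = 0.00104885
  stratum B: (260/590)²·0.241·0.759/28 = 0.00126865
V̂(p̂_st) = 0.0023175; SE = √V̂ = 0.0481404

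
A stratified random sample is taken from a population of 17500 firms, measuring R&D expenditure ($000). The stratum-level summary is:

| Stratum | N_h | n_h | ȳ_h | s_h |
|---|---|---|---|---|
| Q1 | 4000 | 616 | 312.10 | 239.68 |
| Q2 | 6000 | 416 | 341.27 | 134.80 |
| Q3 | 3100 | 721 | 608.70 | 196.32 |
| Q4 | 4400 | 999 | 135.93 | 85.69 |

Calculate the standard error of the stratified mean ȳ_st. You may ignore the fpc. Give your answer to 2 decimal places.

V̂(ȳ_st) = Σ W_h² s_h²/n_h, with W_h = N_h/N and N = 17500:
  stratum Q1: (4000/17500)²·239.68²/616 = 4.87222
  stratum Q2: (6000/17500)²·134.80²/416 = 5.13467
  stratum Q3: (3100/17500)²·196.32²/721 = 1.67742
  stratum Q4: (4400/17500)²·85.69²/999 = 0.464648
V̂(ȳ_st) = 12.149
SE(ȳ_st) = √12.149 = 3.48554

SE(ȳ_st) ≈ 3.49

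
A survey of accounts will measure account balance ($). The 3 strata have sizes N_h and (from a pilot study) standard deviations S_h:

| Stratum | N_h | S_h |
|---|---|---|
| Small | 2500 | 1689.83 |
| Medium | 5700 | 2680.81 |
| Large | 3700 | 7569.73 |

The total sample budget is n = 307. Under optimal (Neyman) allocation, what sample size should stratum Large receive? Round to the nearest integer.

181

Neyman allocation: n_h = n · N_h S_h / Σ N_i S_i, with n = 307.
  stratum Small: N_h·S_h = 2500·1689.83 = 4224575.00
  stratum Medium: N_h·S_h = 5700·2680.81 = 15280617.00
  stratum Large: N_h·S_h = 3700·7569.73 = 28008001.00
Σ N_h S_h = 47513193.00
n for stratum Large = 307·28008001.00/47513193.00 = 180.970 → 181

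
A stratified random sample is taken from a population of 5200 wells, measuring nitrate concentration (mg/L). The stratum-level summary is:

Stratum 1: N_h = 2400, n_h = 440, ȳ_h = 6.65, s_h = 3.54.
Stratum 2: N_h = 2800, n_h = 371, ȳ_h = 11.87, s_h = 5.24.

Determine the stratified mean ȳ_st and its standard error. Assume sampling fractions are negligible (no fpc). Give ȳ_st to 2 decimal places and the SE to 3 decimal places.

ȳ_st = Σ W_h ȳ_h = (2400·6.65 + 2800·11.87)/5200 = 9.46077
V̂(ȳ_st) = Σ W_h² s_h²/n_h, with W_h = N_h/N and N = 5200:
  stratum 1: (2400/5200)²·3.54²/440 = 0.00606694
  stratum 2: (2800/5200)²·5.24²/371 = 0.0214584
V̂(ȳ_st) = 0.0275254
SE(ȳ_st) = √0.0275254 = 0.165908

ȳ_st ≈ 9.46, SE ≈ 0.166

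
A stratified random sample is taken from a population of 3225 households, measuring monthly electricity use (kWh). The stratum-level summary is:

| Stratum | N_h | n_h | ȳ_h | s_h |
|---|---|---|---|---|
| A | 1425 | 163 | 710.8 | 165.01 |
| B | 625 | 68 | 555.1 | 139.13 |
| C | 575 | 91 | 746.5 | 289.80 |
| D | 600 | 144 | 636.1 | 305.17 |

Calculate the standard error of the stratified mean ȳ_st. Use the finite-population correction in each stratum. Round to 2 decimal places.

SE(ȳ_st) ≈ 8.95

V̂(ȳ_st) = Σ W_h² (1 − n_h/N_h) s_h²/n_h, with W_h = N_h/N and N = 3225:
  stratum A: (1425/3225)²·(1 − 163/1425)·165.01²/163 = 28.8834
  stratum B: (625/3225)²·(1 − 68/625)·139.13²/68 = 9.52815
  stratum C: (575/3225)²·(1 − 91/575)·289.80²/91 = 24.695
  stratum D: (600/3225)²·(1 − 144/600)·305.17²/144 = 17.0129
V̂(ȳ_st) = 80.1194
SE(ȳ_st) = √80.1194 = 8.95094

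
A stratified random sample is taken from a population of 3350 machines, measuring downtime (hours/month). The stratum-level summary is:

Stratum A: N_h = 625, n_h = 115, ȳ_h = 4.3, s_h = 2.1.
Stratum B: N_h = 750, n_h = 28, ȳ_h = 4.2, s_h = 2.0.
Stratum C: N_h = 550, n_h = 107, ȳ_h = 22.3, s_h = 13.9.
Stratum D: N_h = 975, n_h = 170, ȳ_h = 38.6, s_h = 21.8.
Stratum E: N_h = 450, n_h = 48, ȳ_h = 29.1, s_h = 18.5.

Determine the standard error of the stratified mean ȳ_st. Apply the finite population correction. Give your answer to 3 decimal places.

V̂(ȳ_st) = Σ W_h² (1 − n_h/N_h) s_h²/n_h, with W_h = N_h/N and N = 3350:
  stratum A: (625/3350)²·(1 − 115/625)·2.1²/115 = 0.00108918
  stratum B: (750/3350)²·(1 − 28/750)·2.0²/28 = 0.00689304
  stratum C: (550/3350)²·(1 − 107/550)·13.9²/107 = 0.0392033
  stratum D: (975/3350)²·(1 − 170/975)·21.8²/170 = 0.195513
  stratum E: (450/3350)²·(1 − 48/450)·18.5²/48 = 0.114935
V̂(ȳ_st) = 0.357633
SE(ȳ_st) = √0.357633 = 0.598024

SE(ȳ_st) ≈ 0.598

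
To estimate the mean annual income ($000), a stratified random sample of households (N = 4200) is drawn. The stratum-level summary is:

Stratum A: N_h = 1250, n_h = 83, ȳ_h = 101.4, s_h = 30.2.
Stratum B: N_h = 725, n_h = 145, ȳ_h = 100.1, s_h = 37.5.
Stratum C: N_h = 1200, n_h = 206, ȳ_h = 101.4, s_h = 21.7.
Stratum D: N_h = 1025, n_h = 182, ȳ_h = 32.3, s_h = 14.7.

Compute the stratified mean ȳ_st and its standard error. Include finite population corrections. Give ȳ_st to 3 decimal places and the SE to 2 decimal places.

ȳ_st = Σ W_h ȳ_h = (1250·101.4 + 725·100.1 + 1200·101.4 + 1025·32.3)/4200 = 84.31190
V̂(ȳ_st) = Σ W_h² (1 − n_h/N_h) s_h²/n_h, with W_h = N_h/N and N = 4200:
  stratum A: (1250/4200)²·(1 − 83/1250)·30.2²/83 = 0.908695
  stratum B: (725/4200)²·(1 − 145/725)·37.5²/145 = 0.231186
  stratum C: (1200/4200)²·(1 − 206/1200)·21.7²/206 = 0.154569
  stratum D: (1025/4200)²·(1 − 182/1025)·14.7²/182 = 0.0581589
V̂(ȳ_st) = 1.35261
SE(ȳ_st) = √1.35261 = 1.16302

ȳ_st ≈ 84.312, SE ≈ 1.16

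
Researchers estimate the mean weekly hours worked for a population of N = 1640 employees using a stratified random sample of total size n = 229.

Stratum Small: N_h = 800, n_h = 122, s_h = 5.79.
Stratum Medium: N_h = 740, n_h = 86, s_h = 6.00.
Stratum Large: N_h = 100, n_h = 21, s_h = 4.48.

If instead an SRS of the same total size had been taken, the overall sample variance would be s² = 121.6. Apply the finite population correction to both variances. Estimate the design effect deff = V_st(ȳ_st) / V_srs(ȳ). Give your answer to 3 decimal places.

deff ≈ 0.292

V̂(ȳ_st) = Σ W_h² (1 − n_h/N_h) s_h²/n_h, with W_h = N_h/N and N = 1640:
  stratum Small: (800/1640)²·(1 − 122/800)·5.79²/122 = 0.0554152
  stratum Medium: (740/1640)²·(1 − 86/740)·6.00²/86 = 0.0753227
  stratum Large: (100/1640)²·(1 − 21/100)·4.48²/21 = 0.00280722
V_st = 0.133545
V_srs = (1 − 229/1640)·121.6/229 = 0.456858
deff = V_st / V_srs = 0.133545/0.456858 = 0.2923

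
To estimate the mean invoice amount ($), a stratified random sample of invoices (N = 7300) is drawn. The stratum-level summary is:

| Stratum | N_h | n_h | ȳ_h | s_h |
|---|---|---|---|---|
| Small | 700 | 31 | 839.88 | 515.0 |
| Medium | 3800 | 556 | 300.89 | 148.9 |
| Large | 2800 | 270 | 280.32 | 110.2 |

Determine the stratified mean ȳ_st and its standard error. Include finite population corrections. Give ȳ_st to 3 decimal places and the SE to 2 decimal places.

ȳ_st = Σ W_h ȳ_h = (700·839.88 + 3800·300.89 + 2800·280.32)/7300 = 344.68411
V̂(ȳ_st) = Σ W_h² (1 − n_h/N_h) s_h²/n_h, with W_h = N_h/N and N = 7300:
  stratum Small: (700/7300)²·(1 − 31/700)·515.0²/31 = 75.185
  stratum Medium: (3800/7300)²·(1 − 556/3800)·148.9²/556 = 9.2243
  stratum Large: (2800/7300)²·(1 − 270/2800)·110.2²/270 = 5.97905
V̂(ȳ_st) = 90.3883
SE(ȳ_st) = √90.3883 = 9.50728

ȳ_st ≈ 344.684, SE ≈ 9.51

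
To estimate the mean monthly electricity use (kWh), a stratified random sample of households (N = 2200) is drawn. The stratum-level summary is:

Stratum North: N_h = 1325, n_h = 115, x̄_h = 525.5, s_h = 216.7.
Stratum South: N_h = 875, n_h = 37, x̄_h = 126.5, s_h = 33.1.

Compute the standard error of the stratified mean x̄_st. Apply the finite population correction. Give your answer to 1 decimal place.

V̂(x̄_st) = Σ W_h² (1 − n_h/N_h) s_h²/n_h, with W_h = N_h/N and N = 2200:
  stratum North: (1325/2200)²·(1 − 115/1325)·216.7²/115 = 135.262
  stratum South: (875/2200)²·(1 − 37/875)·33.1²/37 = 4.48602
V̂(x̄_st) = 139.748
SE(x̄_st) = √139.748 = 11.8215

SE(x̄_st) ≈ 11.8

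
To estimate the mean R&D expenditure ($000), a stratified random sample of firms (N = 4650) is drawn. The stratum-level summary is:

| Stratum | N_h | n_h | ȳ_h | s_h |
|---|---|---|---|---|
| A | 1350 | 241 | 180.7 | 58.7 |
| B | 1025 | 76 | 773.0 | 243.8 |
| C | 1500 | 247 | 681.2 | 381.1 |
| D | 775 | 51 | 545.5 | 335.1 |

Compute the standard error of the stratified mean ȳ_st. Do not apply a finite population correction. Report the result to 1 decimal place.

V̂(ȳ_st) = Σ W_h² s_h²/n_h, with W_h = N_h/N and N = 4650:
  stratum A: (1350/4650)²·58.7²/241 = 1.20509
  stratum B: (1025/4650)²·243.8²/76 = 38.0011
  stratum C: (1500/4650)²·381.1²/247 = 61.1868
  stratum D: (775/4650)²·335.1²/51 = 61.1612
V̂(ȳ_st) = 161.554
SE(ȳ_st) = √161.554 = 12.7104

SE(ȳ_st) ≈ 12.7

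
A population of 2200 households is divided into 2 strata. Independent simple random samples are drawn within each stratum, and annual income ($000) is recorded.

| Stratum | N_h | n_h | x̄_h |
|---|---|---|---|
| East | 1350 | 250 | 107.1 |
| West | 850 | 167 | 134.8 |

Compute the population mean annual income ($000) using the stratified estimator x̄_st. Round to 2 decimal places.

x̄_st ≈ 117.80

N = Σ N_h = 2200. Stratum weights W_h = N_h/N.
x̄_st = (1350·107.1 + 850·134.8) / 2200 = 117.8023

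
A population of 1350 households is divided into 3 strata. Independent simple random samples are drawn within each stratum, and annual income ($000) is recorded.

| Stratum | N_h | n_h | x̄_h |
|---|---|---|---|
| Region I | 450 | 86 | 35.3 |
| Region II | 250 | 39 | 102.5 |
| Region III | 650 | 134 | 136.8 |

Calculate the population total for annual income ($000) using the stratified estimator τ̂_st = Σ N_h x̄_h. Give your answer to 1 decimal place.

τ̂_st = Σ N_h x̄_h = 450·35.3 + 250·102.5 + 650·136.8 = 130430.0

τ̂_st ≈ 130430.0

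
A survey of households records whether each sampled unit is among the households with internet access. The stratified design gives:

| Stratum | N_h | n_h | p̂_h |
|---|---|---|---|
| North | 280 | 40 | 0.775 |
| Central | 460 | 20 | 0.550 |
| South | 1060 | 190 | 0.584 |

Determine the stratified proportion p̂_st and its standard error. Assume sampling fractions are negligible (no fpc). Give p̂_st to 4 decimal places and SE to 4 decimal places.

N = 1800; stratum weights W_h = N_h/N.
p̂_st = Σ W_h p̂_h = (280·0.775 + 460·0.550 + 1060·0.584)/1800 = 0.60502
V̂(p̂_st) = Σ W_h² p̂_h(1−p̂_h)/(n_h−1):
  stratum North: (280/1800)²·0.775·0.225/39 = 0.000108191
  stratum Central: (460/1800)²·0.550·0.450/19 = 0.000850731
  stratum South: (1060/1800)²·0.584·0.416/189 = 0.00044577
V̂(p̂_st) = 0.00140469; SE = √V̂ = 0.0374792

p̂_st ≈ 0.6050, SE ≈ 0.0375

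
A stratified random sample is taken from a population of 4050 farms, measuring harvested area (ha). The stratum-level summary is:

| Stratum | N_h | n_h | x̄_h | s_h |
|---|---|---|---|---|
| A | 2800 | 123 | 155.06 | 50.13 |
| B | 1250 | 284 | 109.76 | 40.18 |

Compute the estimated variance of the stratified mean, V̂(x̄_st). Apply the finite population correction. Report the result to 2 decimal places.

V̂(x̄_st) = Σ W_h² (1 − n_h/N_h) s_h²/n_h, with W_h = N_h/N and N = 4050:
  stratum A: (2800/4050)²·(1 − 123/2800)·50.13²/123 = 9.33655
  stratum B: (1250/4050)²·(1 − 284/1250)·40.18²/284 = 0.418484
V̂(x̄_st) = 9.75504

V̂(x̄_st) ≈ 9.76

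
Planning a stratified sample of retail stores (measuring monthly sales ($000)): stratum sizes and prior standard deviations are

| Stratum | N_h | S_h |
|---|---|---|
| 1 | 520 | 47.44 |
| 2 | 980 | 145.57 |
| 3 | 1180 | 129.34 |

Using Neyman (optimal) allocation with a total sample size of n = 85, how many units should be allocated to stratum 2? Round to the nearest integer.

38

Neyman allocation: n_h = n · N_h S_h / Σ N_i S_i, with n = 85.
  stratum 1: N_h·S_h = 520·47.44 = 24668.80
  stratum 2: N_h·S_h = 980·145.57 = 142658.60
  stratum 3: N_h·S_h = 1180·129.34 = 152621.20
Σ N_h S_h = 319948.60
n for stratum 2 = 85·142658.60/319948.60 = 37.900 → 38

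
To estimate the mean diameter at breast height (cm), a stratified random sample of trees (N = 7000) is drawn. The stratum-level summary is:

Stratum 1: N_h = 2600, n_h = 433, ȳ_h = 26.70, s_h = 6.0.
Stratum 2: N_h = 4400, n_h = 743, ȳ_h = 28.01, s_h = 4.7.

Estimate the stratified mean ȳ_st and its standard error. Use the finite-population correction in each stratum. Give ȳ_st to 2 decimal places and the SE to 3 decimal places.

ȳ_st = Σ W_h ȳ_h = (2600·26.70 + 4400·28.01)/7000 = 27.52343
V̂(ȳ_st) = Σ W_h² (1 − n_h/N_h) s_h²/n_h, with W_h = N_h/N and N = 7000:
  stratum 1: (2600/7000)²·(1 − 433/2600)·6.0²/433 = 0.00955984
  stratum 2: (4400/7000)²·(1 − 743/4400)·4.7²/743 = 0.00976312
V̂(ȳ_st) = 0.019323
SE(ȳ_st) = √0.019323 = 0.139007

ȳ_st ≈ 27.52, SE ≈ 0.139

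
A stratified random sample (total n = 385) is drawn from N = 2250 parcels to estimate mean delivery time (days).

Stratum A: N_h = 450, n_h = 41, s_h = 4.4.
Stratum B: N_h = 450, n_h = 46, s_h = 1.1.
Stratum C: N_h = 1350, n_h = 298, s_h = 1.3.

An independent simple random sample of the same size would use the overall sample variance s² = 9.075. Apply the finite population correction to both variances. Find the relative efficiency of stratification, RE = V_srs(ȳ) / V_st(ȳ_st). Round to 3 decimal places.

RE ≈ 0.992

V̂(ȳ_st) = Σ W_h² (1 − n_h/N_h) s_h²/n_h, with W_h = N_h/N and N = 2250:
  stratum A: (450/2250)²·(1 − 41/450)·4.4²/41 = 0.0171669
  stratum B: (450/2250)²·(1 − 46/450)·1.1²/46 = 0.000944618
  stratum C: (1350/2250)²·(1 − 298/1350)·1.3²/298 = 0.00159094
V_st = 0.0197025
V_srs = (1 − 385/2250)·9.075/385 = 0.0195381
Relative efficiency = V_srs / V_st = 0.0195381/0.0197025 = 0.9917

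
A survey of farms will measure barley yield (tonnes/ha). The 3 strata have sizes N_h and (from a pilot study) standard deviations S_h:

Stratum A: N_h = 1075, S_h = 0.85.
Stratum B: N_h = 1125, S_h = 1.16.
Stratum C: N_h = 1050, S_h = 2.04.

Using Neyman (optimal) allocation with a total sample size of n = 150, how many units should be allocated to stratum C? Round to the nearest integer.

Neyman allocation: n_h = n · N_h S_h / Σ N_i S_i, with n = 150.
  stratum A: N_h·S_h = 1075·0.85 = 913.75
  stratum B: N_h·S_h = 1125·1.16 = 1305.00
  stratum C: N_h·S_h = 1050·2.04 = 2142.00
Σ N_h S_h = 4360.75
n for stratum C = 150·2142.00/4360.75 = 73.680 → 74

74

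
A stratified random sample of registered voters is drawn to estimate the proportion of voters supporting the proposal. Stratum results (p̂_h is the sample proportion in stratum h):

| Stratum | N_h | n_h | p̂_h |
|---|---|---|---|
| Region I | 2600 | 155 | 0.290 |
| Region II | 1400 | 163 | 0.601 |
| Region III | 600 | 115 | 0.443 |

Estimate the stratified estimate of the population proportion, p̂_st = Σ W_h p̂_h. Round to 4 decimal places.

p̂_st ≈ 0.4046

N = 4600; stratum weights W_h = N_h/N.
p̂_st = Σ W_h p̂_h = (2600·0.290 + 1400·0.601 + 600·0.443)/4600 = 0.40461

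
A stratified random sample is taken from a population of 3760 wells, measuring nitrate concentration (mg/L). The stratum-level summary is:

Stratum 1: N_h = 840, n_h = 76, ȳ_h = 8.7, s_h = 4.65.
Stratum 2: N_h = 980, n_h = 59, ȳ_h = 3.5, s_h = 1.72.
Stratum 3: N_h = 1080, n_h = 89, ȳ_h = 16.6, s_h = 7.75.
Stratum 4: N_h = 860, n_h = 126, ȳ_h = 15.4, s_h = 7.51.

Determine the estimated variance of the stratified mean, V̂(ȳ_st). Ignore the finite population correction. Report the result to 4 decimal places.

V̂(ȳ_st) = Σ W_h² s_h²/n_h, with W_h = N_h/N and N = 3760:
  stratum 1: (840/3760)²·4.65²/76 = 0.0141996
  stratum 2: (980/3760)²·1.72²/59 = 0.00340629
  stratum 3: (1080/3760)²·7.75²/89 = 0.0556782
  stratum 4: (860/3760)²·7.51²/126 = 0.023417
V̂(ȳ_st) = 0.096701

V̂(ȳ_st) ≈ 0.0967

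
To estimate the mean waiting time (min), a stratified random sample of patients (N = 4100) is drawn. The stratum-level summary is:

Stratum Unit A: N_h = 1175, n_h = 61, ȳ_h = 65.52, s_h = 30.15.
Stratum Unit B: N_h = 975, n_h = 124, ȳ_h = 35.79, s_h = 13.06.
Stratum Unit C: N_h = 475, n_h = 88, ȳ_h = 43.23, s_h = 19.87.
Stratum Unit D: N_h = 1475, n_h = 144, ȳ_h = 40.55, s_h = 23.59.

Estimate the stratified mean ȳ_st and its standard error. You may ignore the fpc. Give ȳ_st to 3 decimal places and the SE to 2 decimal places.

ȳ_st ≈ 46.885, SE ≈ 1.36

ȳ_st = Σ W_h ȳ_h = (1175·65.52 + 975·35.79 + 475·43.23 + 1475·40.55)/4100 = 46.88457
V̂(ȳ_st) = Σ W_h² s_h²/n_h, with W_h = N_h/N and N = 4100:
  stratum Unit A: (1175/4100)²·30.15²/61 = 1.22392
  stratum Unit B: (975/4100)²·13.06²/124 = 0.0777869
  stratum Unit C: (475/4100)²·19.87²/88 = 0.0602189
  stratum Unit D: (1475/4100)²·23.59²/144 = 0.500161
V̂(ȳ_st) = 1.86209
SE(ȳ_st) = √1.86209 = 1.36458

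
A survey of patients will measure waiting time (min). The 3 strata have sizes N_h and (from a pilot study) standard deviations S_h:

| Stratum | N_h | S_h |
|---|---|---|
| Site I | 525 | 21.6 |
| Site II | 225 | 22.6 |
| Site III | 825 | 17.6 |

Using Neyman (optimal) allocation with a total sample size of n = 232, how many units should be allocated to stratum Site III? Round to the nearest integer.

109

Neyman allocation: n_h = n · N_h S_h / Σ N_i S_i, with n = 232.
  stratum Site I: N_h·S_h = 525·21.6 = 11340.00
  stratum Site II: N_h·S_h = 225·22.6 = 5085.00
  stratum Site III: N_h·S_h = 825·17.6 = 14520.00
Σ N_h S_h = 30945.00
n for stratum Site III = 232·14520.00/30945.00 = 108.859 → 109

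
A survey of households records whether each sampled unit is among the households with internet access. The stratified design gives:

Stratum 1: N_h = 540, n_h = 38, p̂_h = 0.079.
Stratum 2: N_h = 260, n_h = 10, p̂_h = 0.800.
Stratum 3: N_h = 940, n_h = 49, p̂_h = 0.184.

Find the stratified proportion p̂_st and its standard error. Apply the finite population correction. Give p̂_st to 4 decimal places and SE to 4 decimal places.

p̂_st ≈ 0.2435, SE ≈ 0.0377

N = 1740; stratum weights W_h = N_h/N.
p̂_st = Σ W_h p̂_h = (540·0.079 + 260·0.800 + 940·0.184)/1740 = 0.24346
V̂(p̂_st) = Σ W_h² (1 − n_h/N_h) p̂_h(1−p̂_h)/(n_h−1):
  stratum 1: (540/1740)²·(1 − 38/540)·0.079·0.921/37 = 0.000176069
  stratum 2: (260/1740)²·(1 − 10/260)·0.800·0.200/9 = 0.000381674
  stratum 3: (940/1740)²·(1 − 49/940)·0.184·0.816/48 = 0.000865314
V̂(p̂_st) = 0.00142306; SE = √V̂ = 0.0377234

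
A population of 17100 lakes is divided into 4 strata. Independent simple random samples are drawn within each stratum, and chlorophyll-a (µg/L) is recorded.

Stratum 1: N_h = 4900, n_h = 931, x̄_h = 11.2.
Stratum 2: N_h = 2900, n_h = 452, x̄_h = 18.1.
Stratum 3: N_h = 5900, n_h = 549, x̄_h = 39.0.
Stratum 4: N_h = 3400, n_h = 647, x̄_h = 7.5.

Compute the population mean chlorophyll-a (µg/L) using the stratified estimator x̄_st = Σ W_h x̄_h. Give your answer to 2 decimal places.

x̄_st ≈ 21.23

N = Σ N_h = 17100. Stratum weights W_h = N_h/N.
x̄_st = (4900·11.2 + 2900·18.1 + 5900·39.0 + 3400·7.5) / 17100 = 21.2263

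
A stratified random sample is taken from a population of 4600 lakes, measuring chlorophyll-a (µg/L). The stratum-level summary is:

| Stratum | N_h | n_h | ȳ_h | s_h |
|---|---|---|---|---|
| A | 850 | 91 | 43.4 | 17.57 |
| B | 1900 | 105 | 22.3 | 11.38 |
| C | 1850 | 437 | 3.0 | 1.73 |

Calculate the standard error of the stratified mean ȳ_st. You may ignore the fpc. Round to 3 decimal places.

SE(ȳ_st) ≈ 0.572

V̂(ȳ_st) = Σ W_h² s_h²/n_h, with W_h = N_h/N and N = 4600:
  stratum A: (850/4600)²·17.57²/91 = 0.115831
  stratum B: (1900/4600)²·11.38²/105 = 0.21042
  stratum C: (1850/4600)²·1.73²/437 = 0.00110774
V̂(ȳ_st) = 0.327358
SE(ȳ_st) = √0.327358 = 0.572153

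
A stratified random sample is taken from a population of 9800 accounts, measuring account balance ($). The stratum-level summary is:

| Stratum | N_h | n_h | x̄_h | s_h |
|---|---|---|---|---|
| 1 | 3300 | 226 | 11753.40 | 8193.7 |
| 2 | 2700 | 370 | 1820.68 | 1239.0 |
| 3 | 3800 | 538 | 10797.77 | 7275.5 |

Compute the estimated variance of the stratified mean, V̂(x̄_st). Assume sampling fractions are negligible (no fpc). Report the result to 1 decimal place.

V̂(x̄_st) = Σ W_h² s_h²/n_h, with W_h = N_h/N and N = 9800:
  stratum 1: (3300/9800)²·8193.7²/226 = 33684.3
  stratum 2: (2700/9800)²·1239.0²/370 = 314.932
  stratum 3: (3800/9800)²·7275.5²/538 = 14793.1
V̂(x̄_st) = 48792.3

V̂(x̄_st) ≈ 48792.3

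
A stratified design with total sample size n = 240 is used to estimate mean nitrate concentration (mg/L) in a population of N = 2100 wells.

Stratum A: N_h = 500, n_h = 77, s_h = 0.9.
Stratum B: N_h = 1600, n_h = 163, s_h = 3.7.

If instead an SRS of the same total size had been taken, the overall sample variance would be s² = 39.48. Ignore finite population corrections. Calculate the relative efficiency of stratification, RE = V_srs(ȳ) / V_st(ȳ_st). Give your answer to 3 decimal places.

V̂(ȳ_st) = Σ W_h² s_h²/n_h, with W_h = N_h/N and N = 2100:
  stratum A: (500/2100)²·0.9²/77 = 0.000596342
  stratum B: (1600/2100)²·3.7²/163 = 0.0487548
V_st = 0.0493511
V_srs = s²/n = 39.48/240 = 0.1645
Relative efficiency = V_srs / V_st = 0.1645/0.0493511 = 3.3333

RE ≈ 3.333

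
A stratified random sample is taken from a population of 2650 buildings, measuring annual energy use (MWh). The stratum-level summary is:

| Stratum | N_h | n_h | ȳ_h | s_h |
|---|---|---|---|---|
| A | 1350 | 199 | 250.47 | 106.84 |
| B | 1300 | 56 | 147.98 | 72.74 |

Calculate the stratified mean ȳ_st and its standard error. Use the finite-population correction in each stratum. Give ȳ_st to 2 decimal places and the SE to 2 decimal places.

ȳ_st ≈ 200.19, SE ≈ 5.87

ȳ_st = Σ W_h ȳ_h = (1350·250.47 + 1300·147.98)/2650 = 200.19189
V̂(ȳ_st) = Σ W_h² (1 − n_h/N_h) s_h²/n_h, with W_h = N_h/N and N = 2650:
  stratum A: (1350/2650)²·(1 − 199/1350)·106.84²/199 = 12.6921
  stratum B: (1300/2650)²·(1 − 56/1300)·72.74²/56 = 21.7586
V̂(ȳ_st) = 34.4506
SE(ȳ_st) = √34.4506 = 5.86947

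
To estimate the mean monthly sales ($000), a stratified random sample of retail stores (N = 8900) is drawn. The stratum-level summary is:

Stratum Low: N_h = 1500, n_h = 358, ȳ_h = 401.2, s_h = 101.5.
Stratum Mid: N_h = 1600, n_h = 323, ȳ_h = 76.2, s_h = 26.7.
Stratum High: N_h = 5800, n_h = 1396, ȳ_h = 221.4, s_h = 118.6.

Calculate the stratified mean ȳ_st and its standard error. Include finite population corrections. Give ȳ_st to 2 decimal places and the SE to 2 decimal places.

ȳ_st = Σ W_h ȳ_h = (1500·401.2 + 1600·76.2 + 5800·221.4)/8900 = 225.60000
V̂(ȳ_st) = Σ W_h² (1 − n_h/N_h) s_h²/n_h, with W_h = N_h/N and N = 8900:
  stratum Low: (1500/8900)²·(1 − 358/1500)·101.5²/358 = 0.622338
  stratum Mid: (1600/8900)²·(1 − 323/1600)·26.7²/323 = 0.0569313
  stratum High: (5800/8900)²·(1 − 1396/5800)·118.6²/1396 = 3.24922
V̂(ȳ_st) = 3.92849
SE(ȳ_st) = √3.92849 = 1.98204

ȳ_st ≈ 225.60, SE ≈ 1.98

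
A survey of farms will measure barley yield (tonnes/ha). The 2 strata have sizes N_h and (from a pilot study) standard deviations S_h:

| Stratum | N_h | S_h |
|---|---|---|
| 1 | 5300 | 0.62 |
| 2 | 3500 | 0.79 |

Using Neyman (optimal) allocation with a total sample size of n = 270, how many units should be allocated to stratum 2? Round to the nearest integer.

123

Neyman allocation: n_h = n · N_h S_h / Σ N_i S_i, with n = 270.
  stratum 1: N_h·S_h = 5300·0.62 = 3286.00
  stratum 2: N_h·S_h = 3500·0.79 = 2765.00
Σ N_h S_h = 6051.00
n for stratum 2 = 270·2765.00/6051.00 = 123.376 → 123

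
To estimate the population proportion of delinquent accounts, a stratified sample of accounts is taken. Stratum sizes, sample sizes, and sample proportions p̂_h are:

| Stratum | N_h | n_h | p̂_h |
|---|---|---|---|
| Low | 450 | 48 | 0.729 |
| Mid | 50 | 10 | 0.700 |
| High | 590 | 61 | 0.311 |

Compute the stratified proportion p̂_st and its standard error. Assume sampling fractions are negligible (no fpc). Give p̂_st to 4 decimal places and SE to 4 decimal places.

N = 1090; stratum weights W_h = N_h/N.
p̂_st = Σ W_h p̂_h = (450·0.729 + 50·0.700 + 590·0.311)/1090 = 0.50141
V̂(p̂_st) = Σ W_h² p̂_h(1−p̂_h)/(n_h−1):
  stratum Low: (450/1090)²·0.729·0.271/47 = 0.000716425
  stratum Mid: (50/1090)²·0.700·0.300/9 = 4.9098e-05
  stratum High: (590/1090)²·0.311·0.689/60 = 0.00104636
V̂(p̂_st) = 0.00181188; SE = √V̂ = 0.0425662

p̂_st ≈ 0.5014, SE ≈ 0.0426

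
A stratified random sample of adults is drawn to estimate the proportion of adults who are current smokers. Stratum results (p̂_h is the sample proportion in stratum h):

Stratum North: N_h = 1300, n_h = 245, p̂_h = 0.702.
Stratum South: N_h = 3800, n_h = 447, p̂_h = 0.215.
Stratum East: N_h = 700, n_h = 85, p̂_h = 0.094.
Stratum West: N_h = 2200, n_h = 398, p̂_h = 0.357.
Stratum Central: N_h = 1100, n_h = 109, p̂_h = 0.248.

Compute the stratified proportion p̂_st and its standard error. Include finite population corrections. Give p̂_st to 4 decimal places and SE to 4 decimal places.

N = 9100; stratum weights W_h = N_h/N.
p̂_st = Σ W_h p̂_h = (1300·0.702 + 3800·0.215 + 700·0.094 + 2200·0.357 + 1100·0.248)/9100 = 0.31358
V̂(p̂_st) = Σ W_h² (1 − n_h/N_h) p̂_h(1−p̂_h)/(n_h−1):
  stratum North: (1300/9100)²·(1 − 245/1300)·0.702·0.298/244 = 1.41996e-05
  stratum South: (3800/9100)²·(1 − 447/3800)·0.215·0.785/446 = 5.82247e-05
  stratum East: (700/9100)²·(1 − 85/700)·0.094·0.906/84 = 5.27069e-06
  stratum West: (2200/9100)²·(1 − 398/2200)·0.357·0.643/397 = 2.76811e-05
  stratum Central: (1100/9100)²·(1 − 109/1100)·0.248·0.752/108 = 2.27316e-05
V̂(p̂_st) = 0.000128108; SE = √V̂ = 0.0113185

p̂_st ≈ 0.3136, SE ≈ 0.0113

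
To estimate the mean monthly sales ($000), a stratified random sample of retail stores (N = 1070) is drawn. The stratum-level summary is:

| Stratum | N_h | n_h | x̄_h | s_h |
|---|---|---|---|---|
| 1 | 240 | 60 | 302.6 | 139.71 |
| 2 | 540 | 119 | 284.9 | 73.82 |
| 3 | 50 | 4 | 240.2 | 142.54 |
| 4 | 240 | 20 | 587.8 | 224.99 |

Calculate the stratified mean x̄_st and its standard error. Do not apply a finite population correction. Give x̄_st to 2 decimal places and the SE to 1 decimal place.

x̄_st = Σ W_h x̄_h = (240·302.6 + 540·284.9 + 50·240.2 + 240·587.8)/1070 = 354.72150
V̂(x̄_st) = Σ W_h² s_h²/n_h, with W_h = N_h/N and N = 1070:
  stratum 1: (240/1070)²·139.71²/60 = 16.3666
  stratum 2: (540/1070)²·73.82²/119 = 11.6633
  stratum 3: (50/1070)²·142.54²/4 = 11.0914
  stratum 4: (240/1070)²·224.99²/20 = 127.336
V̂(x̄_st) = 166.457
SE(x̄_st) = √166.457 = 12.9018

x̄_st ≈ 354.72, SE ≈ 12.9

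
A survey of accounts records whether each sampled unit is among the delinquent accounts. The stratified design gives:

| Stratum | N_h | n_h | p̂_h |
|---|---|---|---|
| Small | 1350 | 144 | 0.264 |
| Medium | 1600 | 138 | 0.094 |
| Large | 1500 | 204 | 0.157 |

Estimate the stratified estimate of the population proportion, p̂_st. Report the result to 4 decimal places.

p̂_st ≈ 0.1668

N = 4450; stratum weights W_h = N_h/N.
p̂_st = Σ W_h p̂_h = (1350·0.264 + 1600·0.094 + 1500·0.157)/4450 = 0.16681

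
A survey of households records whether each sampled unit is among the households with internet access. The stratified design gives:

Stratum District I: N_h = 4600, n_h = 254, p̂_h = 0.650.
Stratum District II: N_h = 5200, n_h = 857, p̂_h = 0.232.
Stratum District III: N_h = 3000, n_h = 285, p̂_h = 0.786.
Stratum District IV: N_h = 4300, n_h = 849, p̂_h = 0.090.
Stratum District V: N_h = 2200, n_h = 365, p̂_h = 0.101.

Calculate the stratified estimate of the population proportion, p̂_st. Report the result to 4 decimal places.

p̂_st ≈ 0.3712

N = 19300; stratum weights W_h = N_h/N.
p̂_st = Σ W_h p̂_h = (4600·0.650 + 5200·0.232 + 3000·0.786 + 4300·0.090 + 2200·0.101)/19300 = 0.37117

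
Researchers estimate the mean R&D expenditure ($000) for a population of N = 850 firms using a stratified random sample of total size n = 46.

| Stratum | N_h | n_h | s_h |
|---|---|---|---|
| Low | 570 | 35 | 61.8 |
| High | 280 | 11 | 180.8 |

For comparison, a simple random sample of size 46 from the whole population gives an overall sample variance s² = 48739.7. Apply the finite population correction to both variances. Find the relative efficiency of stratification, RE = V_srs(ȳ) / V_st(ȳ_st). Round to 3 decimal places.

V̂(ȳ_st) = Σ W_h² (1 − n_h/N_h) s_h²/n_h, with W_h = N_h/N and N = 850:
  stratum Low: (570/850)²·(1 − 35/570)·61.8²/35 = 46.0574
  stratum High: (280/850)²·(1 − 11/280)·180.8²/11 = 309.797
V_st = 355.854
V_srs = (1 − 46/850)·48739.7/46 = 1002.22
Relative efficiency = V_srs / V_st = 1002.22/355.854 = 2.8164

RE ≈ 2.816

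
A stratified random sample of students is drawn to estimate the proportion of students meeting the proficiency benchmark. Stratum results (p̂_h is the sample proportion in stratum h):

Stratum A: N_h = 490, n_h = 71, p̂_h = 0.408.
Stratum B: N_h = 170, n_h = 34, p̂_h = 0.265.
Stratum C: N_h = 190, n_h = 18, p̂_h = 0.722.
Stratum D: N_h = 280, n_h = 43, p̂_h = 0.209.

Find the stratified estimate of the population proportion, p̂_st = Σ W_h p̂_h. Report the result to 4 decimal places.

N = 1130; stratum weights W_h = N_h/N.
p̂_st = Σ W_h p̂_h = (490·0.408 + 170·0.265 + 190·0.722 + 280·0.209)/1130 = 0.38997

p̂_st ≈ 0.3900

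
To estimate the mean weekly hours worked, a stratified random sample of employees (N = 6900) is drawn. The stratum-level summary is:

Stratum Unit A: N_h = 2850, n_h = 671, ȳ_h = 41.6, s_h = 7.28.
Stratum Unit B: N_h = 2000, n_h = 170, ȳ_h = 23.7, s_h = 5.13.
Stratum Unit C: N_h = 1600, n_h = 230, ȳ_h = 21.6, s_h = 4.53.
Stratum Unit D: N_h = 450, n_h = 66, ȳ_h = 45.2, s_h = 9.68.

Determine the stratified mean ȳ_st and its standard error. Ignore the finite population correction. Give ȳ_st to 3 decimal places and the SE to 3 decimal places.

ȳ_st = Σ W_h ȳ_h = (2850·41.6 + 2000·23.7 + 1600·21.6 + 450·45.2)/6900 = 32.00870
V̂(ȳ_st) = Σ W_h² s_h²/n_h, with W_h = N_h/N and N = 6900:
  stratum Unit A: (2850/6900)²·7.28²/671 = 0.0134751
  stratum Unit B: (2000/6900)²·5.13²/170 = 0.0130061
  stratum Unit C: (1600/6900)²·4.53²/230 = 0.00479745
  stratum Unit D: (450/6900)²·9.68²/66 = 0.00603856
V̂(ȳ_st) = 0.0373172
SE(ȳ_st) = √0.0373172 = 0.193177

ȳ_st ≈ 32.009, SE ≈ 0.193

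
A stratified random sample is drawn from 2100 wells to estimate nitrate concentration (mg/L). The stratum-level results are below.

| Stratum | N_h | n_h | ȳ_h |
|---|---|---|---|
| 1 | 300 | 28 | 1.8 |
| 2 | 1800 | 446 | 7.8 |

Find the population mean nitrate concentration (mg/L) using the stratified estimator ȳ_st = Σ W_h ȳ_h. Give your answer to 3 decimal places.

ȳ_st ≈ 6.943

N = Σ N_h = 2100. Stratum weights W_h = N_h/N.
ȳ_st = (300·1.8 + 1800·7.8) / 2100 = 6.94286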